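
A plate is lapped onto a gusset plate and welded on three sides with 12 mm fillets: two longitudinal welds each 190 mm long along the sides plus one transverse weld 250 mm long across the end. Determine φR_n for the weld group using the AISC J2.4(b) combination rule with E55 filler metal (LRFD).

E55XX → F_EXX = 550 MPa.
t_e = 0.707 × 12 = 8.484 mm.
R_nwl = 0.6 × 550 × 8.484 × 380 × 10⁻³ = 1064 kN (longitudinal, 2 welds).
R_nwt = 0.6 × 550 × 8.484 × 250 × 10⁻³ = 699.9 kN (transverse, base value).
(i) R_nwl + R_nwt = 1764 kN; (ii) 0.85 R_nwl + 1.5 R_nwt = 1954 kN.
R_n = max = 1954 kN [governs: (ii)]; φR_n = 1466 kN.

φR_n ≈ 1470 kN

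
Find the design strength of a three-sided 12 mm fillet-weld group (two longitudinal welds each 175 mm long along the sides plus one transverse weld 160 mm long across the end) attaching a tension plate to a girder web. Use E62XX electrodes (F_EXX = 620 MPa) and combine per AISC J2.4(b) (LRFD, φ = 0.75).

t_e = 0.707 × 12 = 8.484 mm.
R_nwl = 0.6 × 620 × 8.484 × 350 × 10⁻³ = 1105 kN (longitudinal, 2 welds).
R_nwt = 0.6 × 620 × 8.484 × 160 × 10⁻³ = 505 kN (transverse, base value).
(i) R_nwl + R_nwt = 1610 kN; (ii) 0.85 R_nwl + 1.5 R_nwt = 1696 kN.
R_n = max = 1696 kN [governs: (ii)]; φR_n = 1272 kN.

φR_n ≈ 1270 kN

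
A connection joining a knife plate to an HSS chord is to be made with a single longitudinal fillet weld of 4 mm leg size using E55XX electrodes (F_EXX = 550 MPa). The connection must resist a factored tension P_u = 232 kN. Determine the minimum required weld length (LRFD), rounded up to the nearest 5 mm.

Throat t_e = 0.707 × 4 = 2.828 mm.
φr_n = 0.75 × 0.6 × 550 × 2.828 × 10⁻³ = 0.6999 kN/mm.
L_req = P_u / φr_n = 232 / 0.6999 = 331.5 mm total.
Round up → use L = 335 mm.

L = 335 mm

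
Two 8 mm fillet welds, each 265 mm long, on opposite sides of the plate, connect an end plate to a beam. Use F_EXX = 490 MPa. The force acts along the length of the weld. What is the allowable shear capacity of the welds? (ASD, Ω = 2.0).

R_n/Ω ≈ 441 kN

Effective throat t_e = 0.707 × 8 = 5.656 mm.
Total length L = 530 mm; A_we = 5.656 × 530 = 2998 mm².
F_nw = 0.6 F_EXX = 0.6 × 490 = 294 MPa.
R_n = 294 × 2998 × 10⁻³ = 881.3 kN; R_n/Ω = 881.3/2.0 = 440.7 kN.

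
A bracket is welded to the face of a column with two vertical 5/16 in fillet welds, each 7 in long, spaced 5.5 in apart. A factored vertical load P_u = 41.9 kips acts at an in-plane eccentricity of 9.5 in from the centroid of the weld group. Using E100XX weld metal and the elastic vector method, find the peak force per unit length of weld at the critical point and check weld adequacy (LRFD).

E100XX → F_EXX = 100 ksi.
Total weld length L_w = 14 in. Treat welds as unit-width lines.
Polar moment about centroid: J = 2[d³/12 + d(b/2)²] = 2[7³/12 + 7×2.75²] = 163 in³.
Direct shear f_v = P/L_w = 41.9 / 14 = 2.993 kip/in (vertical).
Torsion M = P·e = 41.9 × 9.5 = 398.05 kip·in.
Critical point at (x, y) = (2.75, 3.5) from centroid. f_tx = M·y/J = 8.545 kip/in; f_ty = M·x/J = 6.714 kip/in.
Resultant f_max = √[f_tx² + (f_v + f_ty)²] = √[8.545² + (2.993 + 6.714)²] = 12.93 kip/in.
Capacity per unit length: φr_n = 0.75 × 0.6 × 100 × (0.707 × 0.3125) = 9.942 kip/in.
12.93 > 9.942 → NOT adequate.

f_max ≈ 12.9 kip/in; NOT adequate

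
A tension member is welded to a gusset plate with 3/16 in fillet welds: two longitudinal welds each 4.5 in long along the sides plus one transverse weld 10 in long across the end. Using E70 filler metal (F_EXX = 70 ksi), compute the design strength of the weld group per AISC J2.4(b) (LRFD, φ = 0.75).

t_e = 0.707 × 0.1875 = 0.1326 in.
R_nwl = 0.6 × 70 × 0.1326 × 9 = 50.11 kips (longitudinal, 2 welds).
R_nwt = 0.6 × 70 × 0.1326 × 10 = 55.68 kips (transverse, base value).
(i) R_nwl + R_nwt = 105.8 kips; (ii) 0.85 R_nwl + 1.5 R_nwt = 126.1 kips.
R_n = max = 126.1 kips [governs: (ii)]; φR_n = 94.58 kips.

φR_n ≈ 94.6 kips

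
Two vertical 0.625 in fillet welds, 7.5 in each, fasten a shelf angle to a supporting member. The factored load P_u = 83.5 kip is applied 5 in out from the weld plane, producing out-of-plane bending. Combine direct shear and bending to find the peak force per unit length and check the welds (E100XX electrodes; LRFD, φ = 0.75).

f_max ≈ 23 kip/in; NOT adequate

E100XX → F_EXX = 100 ksi.
L_w = 2 × 7.5 = 15 in; section modulus (unit throat) S = 2 × L²/6 = 18.75 in².
Direct shear f_v = P/L_w = 83.5/15 = 5.567 kip/in.
Moment M = P × e = 83.5 × 5 = 417.5 kip·in; bending f_b = M/S = 22.27 kip/in.
f_max = √(f_v² + f_b²) = √(5.567² + 22.27²) = 22.95 kip/in.
φr_n = 0.75 × 0.6 × 100 × (0.707 × 0.625) = 19.88 kip/in → NOT adequate.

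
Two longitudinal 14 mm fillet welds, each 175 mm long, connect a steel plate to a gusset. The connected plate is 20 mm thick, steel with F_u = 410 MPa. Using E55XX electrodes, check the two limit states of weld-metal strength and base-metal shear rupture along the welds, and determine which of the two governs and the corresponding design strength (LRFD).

φR_n ≈ 857 kN (weld metal governs)

E55XX → F_EXX = 550 MPa.
t_e = 0.707 × 14 = 9.898 mm; L = 350 mm.
Weld metal: φR_n = 0.75 × 0.6 × 550 × 9.898 × 350 × 10⁻³ = 857.4 kN.
Base metal (shear rupture): φR_n = 0.75 × 0.6 × 410 × 20 × 350 × 10⁻³ = 1292 kN.
Governing: weld metal.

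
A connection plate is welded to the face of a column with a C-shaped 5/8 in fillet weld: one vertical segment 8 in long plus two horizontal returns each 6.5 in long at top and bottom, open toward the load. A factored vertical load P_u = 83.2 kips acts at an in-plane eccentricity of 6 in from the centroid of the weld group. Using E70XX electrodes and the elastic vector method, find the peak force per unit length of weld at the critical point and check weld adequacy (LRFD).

E70XX → F_EXX = 70 ksi.
Total weld length L_w = 21 in. Treat welds as unit-width lines.
Centroid: x̄ = 2×6.5×3.25 / 21 = 2.012 in from the vertical weld.
Polar moment about centroid: J = I_x + I_y = [8³/12 + 2×6.5×4²] + [8×2.012² + 2(6.5³/12 + 6.5×1.238²)] = 348.7 in³.
Direct shear f_v = P/L_w = 83.2 / 21 = 3.962 kip/in (vertical).
Torsion M = P·e = 83.2 × 6 = 499.2 kip·in.
Critical point at (x, y) = (4.488, 4) from centroid. f_tx = M·y/J = 5.726 kip/in; f_ty = M·x/J = 6.424 kip/in.
Resultant f_max = √[f_tx² + (f_v + f_ty)²] = √[5.726² + (3.962 + 6.424)²] = 11.86 kip/in.
Capacity per unit length: φr_n = 0.75 × 0.6 × 70 × (0.707 × 0.625) = 13.92 kip/in.
11.86 ≤ 13.92 → adequate.

f_max ≈ 11.9 kip/in; adequate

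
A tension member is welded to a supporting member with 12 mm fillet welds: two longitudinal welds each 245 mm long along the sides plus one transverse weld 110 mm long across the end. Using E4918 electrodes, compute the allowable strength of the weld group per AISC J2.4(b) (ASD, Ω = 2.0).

E49XX → F_EXX = 490 MPa.
t_e = 0.707 × 12 = 8.484 mm.
R_nwl = 0.6 × 490 × 8.484 × 490 × 10⁻³ = 1222 kN (longitudinal, 2 welds).
R_nwt = 0.6 × 490 × 8.484 × 110 × 10⁻³ = 274.4 kN (transverse, base value).
(i) R_nwl + R_nwt = 1497 kN; (ii) 0.85 R_nwl + 1.5 R_nwt = 1450 kN.
R_n = max = 1497 kN [governs: (i)]; R_n/Ω = 748.3 kN.

R_n/Ω ≈ 748 kN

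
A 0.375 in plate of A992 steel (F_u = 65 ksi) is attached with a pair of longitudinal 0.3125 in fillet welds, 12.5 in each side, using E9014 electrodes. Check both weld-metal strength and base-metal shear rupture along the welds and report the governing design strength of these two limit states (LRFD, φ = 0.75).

φR_n ≈ 224 kip (weld metal governs)

E90XX → F_EXX = 90 ksi.
t_e = 0.707 × 0.3125 = 0.2209 in; L = 25 in.
Weld metal: φR_n = 0.75 × 0.6 × 90 × 0.2209 × 25 = 223.7 kip.
Base metal (shear rupture): φR_n = 0.75 × 0.6 × 65 × 0.375 × 25 = 274.2 kip.
Governing: weld metal.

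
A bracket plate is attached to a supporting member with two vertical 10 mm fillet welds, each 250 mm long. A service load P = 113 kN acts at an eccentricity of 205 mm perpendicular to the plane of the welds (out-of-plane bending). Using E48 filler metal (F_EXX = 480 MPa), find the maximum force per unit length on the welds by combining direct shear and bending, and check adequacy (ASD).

L_w = 2 × 250 = 500 mm; section modulus (unit throat) S = 2 × L²/6 = 20830 mm².
Direct shear f_v = P/L_w = 113×10³/500 = 226 N/mm.
Moment M = P × e = 113×10³ × 205 = 23165000 N·mm; bending f_b = M/S = 1112 N/mm.
f_max = √(f_v² + f_b²) = √(226² + 1112²) = 1135 N/mm.
r_n/Ω = (1/2.0) × 0.6 × 480 × (0.707 × 10) = 1018 N/mm → NOT adequate.

f_max ≈ 1130 N/mm; NOT adequate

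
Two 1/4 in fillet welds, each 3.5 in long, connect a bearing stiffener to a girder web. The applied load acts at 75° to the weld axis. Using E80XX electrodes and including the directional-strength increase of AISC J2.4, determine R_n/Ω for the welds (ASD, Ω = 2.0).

E80XX → F_EXX = 80 ksi.
t_e = 0.707 × 0.25 = 0.1767 in; A_we = 0.1767 × 7 = 1.237 in².
Directional factor: 1.0 + 0.5 sin^1.5(75°) = 1.475.
F_nw = 0.6 × 80 × 1.475 = 70.78 ksi.
R_n/Ω = (70.78 × 1.237) / 2.0 = 43.79 kip.

R_n/Ω ≈ 43.8 kip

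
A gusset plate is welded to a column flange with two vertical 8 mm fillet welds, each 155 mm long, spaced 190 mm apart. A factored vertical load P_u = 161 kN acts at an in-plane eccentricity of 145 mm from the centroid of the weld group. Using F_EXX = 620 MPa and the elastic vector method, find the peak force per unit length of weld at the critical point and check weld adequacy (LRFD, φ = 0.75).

f_max ≈ 1280 N/mm; adequate

Total weld length L_w = 310 mm. Treat welds as unit-width lines.
Polar moment about centroid: J = 2[d³/12 + d(b/2)²] = 2[155³/12 + 155×95²] = 3418000 mm³.
Direct shear f_v = P/L_w = 161×10³ / 310 = 519.4 N/mm (vertical).
Torsion M = P·e = 161×10³ × 145 = 23345000 N·mm.
Critical point at (x, y) = (95, 77.5) from centroid. f_tx = M·y/J = 529.3 N/mm; f_ty = M·x/J = 648.8 N/mm.
Resultant f_max = √[f_tx² + (f_v + f_ty)²] = √[529.3² + (519.4 + 648.8)²] = 1282 N/mm.
Capacity per unit length: φr_n = 0.75 × 0.6 × 620 × (0.707 × 8) = 1578 N/mm.
1282 ≤ 1578 → adequate.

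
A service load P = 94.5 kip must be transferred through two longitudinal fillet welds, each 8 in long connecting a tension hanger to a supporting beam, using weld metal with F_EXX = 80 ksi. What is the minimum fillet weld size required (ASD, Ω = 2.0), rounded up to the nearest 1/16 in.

w = 3/8 in

Total weld length L = 16 in.
Required throat t_e = P × Ω / (0.6 F_EXX × L) = 94.5 × 2.0 / (0.6 × 80 × 16) = 0.2461 in.
Required leg w = t_e / 0.707 = 0.3481 in → use 3/8 in.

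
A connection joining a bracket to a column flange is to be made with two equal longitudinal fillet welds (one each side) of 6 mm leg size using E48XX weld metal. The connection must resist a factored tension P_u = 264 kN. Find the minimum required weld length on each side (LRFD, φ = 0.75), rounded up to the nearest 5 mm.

E48XX → F_EXX = 480 MPa.
Throat t_e = 0.707 × 6 = 4.242 mm.
φr_n = 0.75 × 0.6 × 480 × 4.242 × 10⁻³ = 0.9163 kN/mm.
L_req = P_u / φr_n = 264 / 0.9163 = 288.1 mm total.
Per side: 288.1 / 2 = 144.1 mm.
Round up → use L = 145 mm on each side.

L = 145 mm on each side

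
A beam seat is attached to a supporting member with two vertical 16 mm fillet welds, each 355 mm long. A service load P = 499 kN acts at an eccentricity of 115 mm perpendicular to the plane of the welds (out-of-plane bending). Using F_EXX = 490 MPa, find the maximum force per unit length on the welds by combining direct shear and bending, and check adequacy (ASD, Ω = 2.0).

L_w = 2 × 355 = 710 mm; section modulus (unit throat) S = 2 × L²/6 = 42010 mm².
Direct shear f_v = P/L_w = 499×10³/710 = 702.8 N/mm.
Moment M = P × e = 499×10³ × 115 = 57385000 N·mm; bending f_b = M/S = 1366 N/mm.
f_max = √(f_v² + f_b²) = √(702.8² + 1366²) = 1536 N/mm.
r_n/Ω = (1/2.0) × 0.6 × 490 × (0.707 × 16) = 1663 N/mm → adequate.

f_max ≈ 1540 N/mm; adequate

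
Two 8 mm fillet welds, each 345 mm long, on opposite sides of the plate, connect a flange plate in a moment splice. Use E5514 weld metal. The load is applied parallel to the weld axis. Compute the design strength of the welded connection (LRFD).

φR_n ≈ 966 kN

E55XX → F_EXX = 550 MPa.
Effective throat t_e = 0.707 × 8 = 5.656 mm.
Total length L = 690 mm; A_we = 5.656 × 690 = 3903 mm².
F_nw = 0.6 F_EXX = 0.6 × 550 = 330 MPa.
φR_n = 0.75 × 330 × 3903 × 10⁻³ = 965.9 kN.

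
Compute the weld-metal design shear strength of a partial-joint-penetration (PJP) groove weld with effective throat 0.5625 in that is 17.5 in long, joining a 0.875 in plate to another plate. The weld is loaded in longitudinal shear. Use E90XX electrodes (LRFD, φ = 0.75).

E90XX → F_EXX = 90 ksi.
Effective throat (given) t_e = 0.5625 in.
A_we = 0.5625 × 17.5 = 9.844 in².
F_nw = 0.6 F_EXX = 54 ksi.
φR_n = 0.75 × 54 × 9.844 = 398.7 kip.

φR_n ≈ 399 kip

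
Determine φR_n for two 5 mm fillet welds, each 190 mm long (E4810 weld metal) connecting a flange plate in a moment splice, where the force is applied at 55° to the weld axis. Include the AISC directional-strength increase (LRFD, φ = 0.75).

E48XX → F_EXX = 480 MPa.
t_e = 0.707 × 5 = 3.535 mm; A_we = 3.535 × 380 = 1343 mm².
Directional factor: 1.0 + 0.5 sin^1.5(55°) = 1.371.
F_nw = 0.6 × 480 × 1.371 = 394.8 MPa.
φR_n = 0.75 × 394.8 × 1343 × 10⁻³ = 397.7 kN.

φR_n ≈ 398 kN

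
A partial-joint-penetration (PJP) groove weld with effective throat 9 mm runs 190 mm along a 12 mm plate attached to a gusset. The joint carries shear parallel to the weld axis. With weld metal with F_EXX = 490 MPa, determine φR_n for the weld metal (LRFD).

Effective throat (given) t_e = 9 mm.
A_we = 9 × 190 = 1710 mm².
F_nw = 0.6 F_EXX = 294 MPa.
φR_n = 0.75 × 294 × 1710 × 10⁻³ = 377.1 kN.

φR_n ≈ 377 kN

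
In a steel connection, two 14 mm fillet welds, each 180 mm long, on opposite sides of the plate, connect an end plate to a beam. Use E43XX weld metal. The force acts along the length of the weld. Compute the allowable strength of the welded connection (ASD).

R_n/Ω ≈ 460 kN

E43XX → F_EXX = 430 MPa.
Effective throat t_e = 0.707 × 14 = 9.898 mm.
Total length L = 360 mm; A_we = 9.898 × 360 = 3563 mm².
F_nw = 0.6 F_EXX = 0.6 × 430 = 258 MPa.
R_n = 258 × 3563 × 10⁻³ = 919.3 kN; R_n/Ω = 919.3/2.0 = 459.7 kN.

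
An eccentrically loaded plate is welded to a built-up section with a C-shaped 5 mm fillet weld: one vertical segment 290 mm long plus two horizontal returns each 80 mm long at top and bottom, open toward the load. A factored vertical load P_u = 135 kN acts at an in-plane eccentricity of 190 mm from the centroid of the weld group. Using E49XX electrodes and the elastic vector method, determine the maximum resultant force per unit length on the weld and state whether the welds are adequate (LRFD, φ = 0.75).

E49XX → F_EXX = 490 MPa.
Total weld length L_w = 450 mm. Treat welds as unit-width lines.
Centroid: x̄ = 2×80×40 / 450 = 14.22 mm from the vertical weld.
Polar moment about centroid: J = I_x + I_y = [290³/12 + 2×80×145²] + [290×14.22² + 2(80³/12 + 80×25.78²)] = 5647000 mm³.
Direct shear f_v = P/L_w = 135×10³ / 450 = 300 N/mm (vertical).
Torsion M = P·e = 135×10³ × 190 = 25650000 N·mm.
Critical point at (x, y) = (65.78, 145) from centroid. f_tx = M·y/J = 658.7 N/mm; f_ty = M·x/J = 298.8 N/mm.
Resultant f_max = √[f_tx² + (f_v + f_ty)²] = √[658.7² + (300 + 298.8)²] = 890.2 N/mm.
Capacity per unit length: φr_n = 0.75 × 0.6 × 490 × (0.707 × 5) = 779.5 N/mm.
890.2 > 779.5 → NOT adequate.

f_max ≈ 890 N/mm; NOT adequate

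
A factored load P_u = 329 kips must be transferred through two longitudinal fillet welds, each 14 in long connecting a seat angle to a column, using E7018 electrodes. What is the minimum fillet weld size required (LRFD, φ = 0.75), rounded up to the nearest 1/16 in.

E70XX → F_EXX = 70 ksi.
Total weld length L = 28 in.
Required throat t_e = P_u / (φ × 0.6 F_EXX × L) = 329 / (0.75 × 0.6 × 70 × 28) = 0.373 in.
Required leg w = t_e / 0.707 = 0.5276 in → use 9/16 in.

w = 9/16 in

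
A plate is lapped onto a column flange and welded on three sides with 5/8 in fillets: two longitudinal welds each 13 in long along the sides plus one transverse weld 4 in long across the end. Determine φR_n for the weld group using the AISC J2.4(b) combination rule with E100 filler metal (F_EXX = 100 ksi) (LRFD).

t_e = 0.707 × 0.625 = 0.4419 in.
R_nwl = 0.6 × 100 × 0.4419 × 26 = 689.3 kips (longitudinal, 2 welds).
R_nwt = 0.6 × 100 × 0.4419 × 4 = 106 kips (transverse, base value).
(i) R_nwl + R_nwt = 795.4 kips; (ii) 0.85 R_nwl + 1.5 R_nwt = 745 kips.
R_n = max = 795.4 kips [governs: (i)]; φR_n = 596.5 kips.

φR_n ≈ 597 kips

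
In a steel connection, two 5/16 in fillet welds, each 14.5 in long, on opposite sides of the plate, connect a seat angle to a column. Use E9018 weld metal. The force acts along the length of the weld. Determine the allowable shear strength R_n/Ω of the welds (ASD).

R_n/Ω ≈ 173 kips

E90XX → F_EXX = 90 ksi.
Effective throat t_e = 0.707 × 0.3125 = 0.2209 in.
Total length L = 29 in; A_we = 0.2209 × 29 = 6.407 in².
F_nw = 0.6 F_EXX = 0.6 × 90 = 54 ksi.
R_n = 54 × 6.407 = 346 kips; R_n/Ω = 346/2.0 = 173 kips.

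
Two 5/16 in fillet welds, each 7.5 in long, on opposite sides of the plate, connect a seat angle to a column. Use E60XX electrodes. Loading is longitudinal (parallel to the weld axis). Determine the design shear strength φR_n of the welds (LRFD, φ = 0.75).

φR_n ≈ 89.5 kips

E60XX → F_EXX = 60 ksi.
Effective throat t_e = 0.707 × 0.3125 = 0.2209 in.
Total length L = 15 in; A_we = 0.2209 × 15 = 3.314 in².
F_nw = 0.6 F_EXX = 0.6 × 60 = 36 ksi.
φR_n = 0.75 × 36 × 3.314 = 89.48 kips.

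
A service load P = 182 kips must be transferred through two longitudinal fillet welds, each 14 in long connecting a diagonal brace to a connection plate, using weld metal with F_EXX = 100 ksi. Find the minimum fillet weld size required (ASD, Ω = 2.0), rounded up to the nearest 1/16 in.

Total weld length L = 28 in.
Required throat t_e = P × Ω / (0.6 F_EXX × L) = 182 × 2.0 / (0.6 × 100 × 28) = 0.2167 in.
Required leg w = t_e / 0.707 = 0.3065 in → use 5/16 in.

w = 5/16 in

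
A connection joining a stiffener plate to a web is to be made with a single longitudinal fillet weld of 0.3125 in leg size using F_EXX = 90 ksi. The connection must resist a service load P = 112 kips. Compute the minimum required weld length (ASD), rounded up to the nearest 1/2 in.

L = 19 in

Throat t_e = 0.707 × 0.3125 = 0.2209 in.
r_n/Ω = (0.6 × 90 × 0.2209) / 2.0 = 5.965 kip/in.
L_req = P / (r_n/Ω) = 112 / 5.965 = 18.78 in total.
Round up → use L = 19 in.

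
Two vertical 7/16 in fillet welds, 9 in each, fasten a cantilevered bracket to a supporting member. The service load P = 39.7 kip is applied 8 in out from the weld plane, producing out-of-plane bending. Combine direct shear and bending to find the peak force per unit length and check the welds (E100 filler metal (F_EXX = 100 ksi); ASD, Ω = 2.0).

L_w = 2 × 9 = 18 in; section modulus (unit throat) S = 2 × L²/6 = 27 in².
Direct shear f_v = P/L_w = 39.7/18 = 2.206 kip/in.
Moment M = P × e = 39.7 × 8 = 317.6 kip·in; bending f_b = M/S = 11.76 kip/in.
f_max = √(f_v² + f_b²) = √(2.206² + 11.76²) = 11.97 kip/in.
r_n/Ω = (1/2.0) × 0.6 × 100 × (0.707 × 0.4375) = 9.279 kip/in → NOT adequate.

f_max ≈ 12 kip/in; NOT adequate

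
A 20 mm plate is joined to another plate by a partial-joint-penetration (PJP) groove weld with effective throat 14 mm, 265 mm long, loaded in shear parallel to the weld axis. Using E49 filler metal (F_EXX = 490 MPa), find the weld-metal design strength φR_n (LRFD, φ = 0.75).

φR_n ≈ 818 kN

Effective throat (given) t_e = 14 mm.
A_we = 14 × 265 = 3710 mm².
F_nw = 0.6 F_EXX = 294 MPa.
φR_n = 0.75 × 294 × 3710 × 10⁻³ = 818.1 kN.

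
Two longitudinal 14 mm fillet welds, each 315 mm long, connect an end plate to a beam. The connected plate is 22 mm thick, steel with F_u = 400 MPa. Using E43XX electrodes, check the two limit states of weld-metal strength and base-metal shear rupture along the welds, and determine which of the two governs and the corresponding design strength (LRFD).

φR_n ≈ 1210 kN (weld metal governs)

E43XX → F_EXX = 430 MPa.
t_e = 0.707 × 14 = 9.898 mm; L = 630 mm.
Weld metal: φR_n = 0.75 × 0.6 × 430 × 9.898 × 630 × 10⁻³ = 1207 kN.
Base metal (shear rupture): φR_n = 0.75 × 0.6 × 400 × 22 × 630 × 10⁻³ = 2495 kN.
Governing: weld metal.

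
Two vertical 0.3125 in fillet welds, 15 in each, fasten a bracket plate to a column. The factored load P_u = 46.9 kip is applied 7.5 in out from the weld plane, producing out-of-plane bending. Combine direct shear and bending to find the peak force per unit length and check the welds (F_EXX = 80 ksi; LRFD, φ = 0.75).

L_w = 2 × 15 = 30 in; section modulus (unit throat) S = 2 × L²/6 = 75 in².
Direct shear f_v = P/L_w = 46.9/30 = 1.563 kip/in.
Moment M = P × e = 46.9 × 7.5 = 351.75 kip·in; bending f_b = M/S = 4.69 kip/in.
f_max = √(f_v² + f_b²) = √(1.563² + 4.69²) = 4.944 kip/in.
φr_n = 0.75 × 0.6 × 80 × (0.707 × 0.3125) = 7.954 kip/in → adequate.

f_max ≈ 4.94 kip/in; adequate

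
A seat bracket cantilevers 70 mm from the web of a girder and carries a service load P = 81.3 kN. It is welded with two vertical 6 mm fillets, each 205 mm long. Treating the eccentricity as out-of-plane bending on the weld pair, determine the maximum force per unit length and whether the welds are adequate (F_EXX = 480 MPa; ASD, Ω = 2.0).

L_w = 2 × 205 = 410 mm; section modulus (unit throat) S = 2 × L²/6 = 14010 mm².
Direct shear f_v = P/L_w = 81.3×10³/410 = 198.3 N/mm.
Moment M = P × e = 81.3×10³ × 70 = 5691000 N·mm; bending f_b = M/S = 406.3 N/mm.
f_max = √(f_v² + f_b²) = √(198.3² + 406.3²) = 452.1 N/mm.
r_n/Ω = (1/2.0) × 0.6 × 480 × (0.707 × 6) = 610.8 N/mm → adequate.

f_max ≈ 452 N/mm; adequate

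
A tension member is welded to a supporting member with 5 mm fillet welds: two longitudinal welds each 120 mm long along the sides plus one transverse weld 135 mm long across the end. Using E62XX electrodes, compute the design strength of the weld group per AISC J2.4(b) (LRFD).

φR_n ≈ 401 kN

E62XX → F_EXX = 620 MPa.
t_e = 0.707 × 5 = 3.535 mm.
R_nwl = 0.6 × 620 × 3.535 × 240 × 10⁻³ = 315.6 kN (longitudinal, 2 welds).
R_nwt = 0.6 × 620 × 3.535 × 135 × 10⁻³ = 177.5 kN (transverse, base value).
(i) R_nwl + R_nwt = 493.1 kN; (ii) 0.85 R_nwl + 1.5 R_nwt = 534.6 kN.
R_n = max = 534.6 kN [governs: (ii)]; φR_n = 400.9 kN.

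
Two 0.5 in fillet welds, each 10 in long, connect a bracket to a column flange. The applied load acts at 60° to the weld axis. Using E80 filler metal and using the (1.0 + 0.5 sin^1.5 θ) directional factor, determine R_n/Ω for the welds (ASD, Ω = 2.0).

R_n/Ω ≈ 238 kip

E80XX → F_EXX = 80 ksi.
t_e = 0.707 × 0.5 = 0.3535 in; A_we = 0.3535 × 20 = 7.07 in².
Directional factor: 1.0 + 0.5 sin^1.5(60°) = 1.403.
F_nw = 0.6 × 80 × 1.403 = 67.34 ksi.
R_n/Ω = (67.34 × 7.07) / 2.0 = 238.1 kip.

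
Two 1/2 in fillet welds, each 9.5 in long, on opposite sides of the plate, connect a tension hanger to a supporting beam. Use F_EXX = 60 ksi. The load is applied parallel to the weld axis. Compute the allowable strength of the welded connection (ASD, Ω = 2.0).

R_n/Ω ≈ 121 kips

Effective throat t_e = 0.707 × 0.5 = 0.3535 in.
Total length L = 19 in; A_we = 0.3535 × 19 = 6.716 in².
F_nw = 0.6 F_EXX = 0.6 × 60 = 36 ksi.
R_n = 36 × 6.716 = 241.8 kips; R_n/Ω = 241.8/2.0 = 120.9 kips.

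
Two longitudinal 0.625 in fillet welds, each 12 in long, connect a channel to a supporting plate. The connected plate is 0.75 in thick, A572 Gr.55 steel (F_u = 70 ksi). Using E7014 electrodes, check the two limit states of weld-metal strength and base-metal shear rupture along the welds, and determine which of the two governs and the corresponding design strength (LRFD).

E70XX → F_EXX = 70 ksi.
t_e = 0.707 × 0.625 = 0.4419 in; L = 24 in.
Weld metal: φR_n = 0.75 × 0.6 × 70 × 0.4419 × 24 = 334.1 kips.
Base metal (shear rupture): φR_n = 0.75 × 0.6 × 70 × 0.75 × 24 = 567 kips.
Governing: weld metal.

φR_n ≈ 334 kips (weld metal governs)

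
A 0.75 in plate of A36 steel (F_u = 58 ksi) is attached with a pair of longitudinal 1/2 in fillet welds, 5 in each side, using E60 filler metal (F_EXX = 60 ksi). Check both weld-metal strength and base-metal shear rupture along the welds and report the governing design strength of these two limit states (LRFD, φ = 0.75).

t_e = 0.707 × 0.5 = 0.3535 in; L = 10 in.
Weld metal: φR_n = 0.75 × 0.6 × 60 × 0.3535 × 10 = 95.44 kips.
Base metal (shear rupture): φR_n = 0.75 × 0.6 × 58 × 0.75 × 10 = 195.8 kips.
Governing: weld metal.

φR_n ≈ 95.4 kips (weld metal governs)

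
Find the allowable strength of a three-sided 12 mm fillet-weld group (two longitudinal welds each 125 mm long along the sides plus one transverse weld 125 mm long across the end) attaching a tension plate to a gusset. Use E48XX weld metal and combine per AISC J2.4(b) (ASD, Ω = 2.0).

E48XX → F_EXX = 480 MPa.
t_e = 0.707 × 12 = 8.484 mm.
R_nwl = 0.6 × 480 × 8.484 × 250 × 10⁻³ = 610.8 kN (longitudinal, 2 welds).
R_nwt = 0.6 × 480 × 8.484 × 125 × 10⁻³ = 305.4 kN (transverse, base value).
(i) R_nwl + R_nwt = 916.3 kN; (ii) 0.85 R_nwl + 1.5 R_nwt = 977.4 kN.
R_n = max = 977.4 kN [governs: (ii)]; R_n/Ω = 488.7 kN.

R_n/Ω ≈ 489 kN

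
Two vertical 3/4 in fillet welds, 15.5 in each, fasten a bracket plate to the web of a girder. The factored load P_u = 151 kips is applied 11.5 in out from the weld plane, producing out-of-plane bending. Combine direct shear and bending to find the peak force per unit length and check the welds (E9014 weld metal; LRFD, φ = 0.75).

E90XX → F_EXX = 90 ksi.
L_w = 2 × 15.5 = 31 in; section modulus (unit throat) S = 2 × L²/6 = 80.08 in².
Direct shear f_v = P/L_w = 151/31 = 4.871 kip/in.
Moment M = P × e = 151 × 11.5 = 1736.5 kip·in; bending f_b = M/S = 21.68 kip/in.
f_max = √(f_v² + f_b²) = √(4.871² + 21.68²) = 22.22 kip/in.
φr_n = 0.75 × 0.6 × 90 × (0.707 × 0.75) = 21.48 kip/in → NOT adequate.

f_max ≈ 22.2 kip/in; NOT adequate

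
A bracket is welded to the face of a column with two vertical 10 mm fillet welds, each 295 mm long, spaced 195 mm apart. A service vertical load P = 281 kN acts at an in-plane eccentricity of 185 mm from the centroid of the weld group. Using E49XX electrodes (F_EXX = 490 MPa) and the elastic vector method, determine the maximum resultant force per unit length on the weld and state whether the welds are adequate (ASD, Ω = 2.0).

f_max ≈ 1260 N/mm; NOT adequate

Total weld length L_w = 590 mm. Treat welds as unit-width lines.
Polar moment about centroid: J = 2[d³/12 + d(b/2)²] = 2[295³/12 + 295×97.5²] = 9887000 mm³.
Direct shear f_v = P/L_w = 281×10³ / 590 = 476.3 N/mm (vertical).
Torsion M = P·e = 281×10³ × 185 = 51985000 N·mm.
Critical point at (x, y) = (97.5, 147.5) from centroid. f_tx = M·y/J = 775.5 N/mm; f_ty = M·x/J = 512.6 N/mm.
Resultant f_max = √[f_tx² + (f_v + f_ty)²] = √[775.5² + (476.3 + 512.6)²] = 1257 N/mm.
Capacity per unit length: r_n/Ω = (1/2.0) × 0.6 × 490 × (0.707 × 10) = 1039 N/mm.
1257 > 1039 → NOT adequate.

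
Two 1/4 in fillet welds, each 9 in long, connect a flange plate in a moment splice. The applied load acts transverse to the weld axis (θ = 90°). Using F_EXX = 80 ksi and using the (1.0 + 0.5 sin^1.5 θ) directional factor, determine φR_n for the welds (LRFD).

φR_n ≈ 172 kips

t_e = 0.707 × 0.25 = 0.1767 in; A_we = 0.1767 × 18 = 3.181 in².
Directional factor: 1.0 + 0.5 sin^1.5(90°) = 1.5.
F_nw = 0.6 × 80 × 1.5 = 72 ksi.
φR_n = 0.75 × 72 × 3.181 = 171.8 kips.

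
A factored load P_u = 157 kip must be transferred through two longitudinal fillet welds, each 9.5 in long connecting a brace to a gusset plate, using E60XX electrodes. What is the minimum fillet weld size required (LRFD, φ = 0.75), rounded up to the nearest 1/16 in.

E60XX → F_EXX = 60 ksi.
Total weld length L = 19 in.
Required throat t_e = P_u / (φ × 0.6 F_EXX × L) = 157 / (0.75 × 0.6 × 60 × 19) = 0.306 in.
Required leg w = t_e / 0.707 = 0.4329 in → use 7/16 in.

w = 7/16 in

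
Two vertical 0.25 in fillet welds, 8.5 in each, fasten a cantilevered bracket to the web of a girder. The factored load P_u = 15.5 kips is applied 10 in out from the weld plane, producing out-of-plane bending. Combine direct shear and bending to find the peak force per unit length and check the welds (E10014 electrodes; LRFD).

f_max ≈ 6.5 kip/in; adequate

E100XX → F_EXX = 100 ksi.
L_w = 2 × 8.5 = 17 in; section modulus (unit throat) S = 2 × L²/6 = 24.08 in².
Direct shear f_v = P/L_w = 15.5/17 = 0.9118 kip/in.
Moment M = P × e = 15.5 × 10 = 155 kip·in; bending f_b = M/S = 6.436 kip/in.
f_max = √(f_v² + f_b²) = √(0.9118² + 6.436²) = 6.5 kip/in.
φr_n = 0.75 × 0.6 × 100 × (0.707 × 0.25) = 7.954 kip/in → adequate.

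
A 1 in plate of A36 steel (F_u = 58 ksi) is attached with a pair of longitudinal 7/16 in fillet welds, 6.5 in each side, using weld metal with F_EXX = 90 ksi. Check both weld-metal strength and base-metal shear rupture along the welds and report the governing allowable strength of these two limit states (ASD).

R_n/Ω ≈ 109 kips (weld metal governs)

t_e = 0.707 × 0.4375 = 0.3093 in; L = 13 in.
Weld metal: R_n/Ω = (1/2.0) × 0.6 × 90 × 0.3093 × 13 = 108.6 kips.
Base metal (shear rupture): R_n/Ω = (1/2.0) × 0.6 × 58 × 1 × 13 = 226.2 kips.
Governing: weld metal.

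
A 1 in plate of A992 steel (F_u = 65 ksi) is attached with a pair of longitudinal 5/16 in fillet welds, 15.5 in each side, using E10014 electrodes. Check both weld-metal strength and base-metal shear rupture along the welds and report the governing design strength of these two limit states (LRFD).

φR_n ≈ 308 kips (weld metal governs)

E100XX → F_EXX = 100 ksi.
t_e = 0.707 × 0.3125 = 0.2209 in; L = 31 in.
Weld metal: φR_n = 0.75 × 0.6 × 100 × 0.2209 × 31 = 308.2 kips.
Base metal (shear rupture): φR_n = 0.75 × 0.6 × 65 × 1 × 31 = 906.8 kips.
Governing: weld metal.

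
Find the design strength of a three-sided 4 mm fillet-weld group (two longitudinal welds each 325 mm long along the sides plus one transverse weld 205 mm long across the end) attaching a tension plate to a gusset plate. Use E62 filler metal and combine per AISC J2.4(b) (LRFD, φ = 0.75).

E62XX → F_EXX = 620 MPa.
t_e = 0.707 × 4 = 2.828 mm.
R_nwl = 0.6 × 620 × 2.828 × 650 × 10⁻³ = 683.8 kN (longitudinal, 2 welds).
R_nwt = 0.6 × 620 × 2.828 × 205 × 10⁻³ = 215.7 kN (transverse, base value).
(i) R_nwl + R_nwt = 899.5 kN; (ii) 0.85 R_nwl + 1.5 R_nwt = 904.7 kN.
R_n = max = 904.7 kN [governs: (ii)]; φR_n = 678.6 kN.

φR_n ≈ 679 kN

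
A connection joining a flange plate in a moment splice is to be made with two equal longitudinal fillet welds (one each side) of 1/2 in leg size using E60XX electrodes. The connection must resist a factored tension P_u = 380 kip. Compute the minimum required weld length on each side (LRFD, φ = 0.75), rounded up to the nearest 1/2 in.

E60XX → F_EXX = 60 ksi.
Throat t_e = 0.707 × 0.5 = 0.3535 in.
φr_n = 0.75 × 0.6 × 60 × 0.3535 = 9.544 kip/in.
L_req = P_u / φr_n = 380 / 9.544 = 39.81 in total.
Per side: 39.81 / 2 = 19.91 in.
Round up → use L = 20 in on each side.

L = 20 in on each side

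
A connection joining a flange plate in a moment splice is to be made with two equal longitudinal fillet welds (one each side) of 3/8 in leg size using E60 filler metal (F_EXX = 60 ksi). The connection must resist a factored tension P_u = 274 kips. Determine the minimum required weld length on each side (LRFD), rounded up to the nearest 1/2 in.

L = 19.5 in on each side

Throat t_e = 0.707 × 0.375 = 0.2651 in.
φr_n = 0.75 × 0.6 × 60 × 0.2651 = 7.158 kips/in.
L_req = P_u / φr_n = 274 / 7.158 = 38.28 in total.
Per side: 38.28 / 2 = 19.14 in.
Round up → use L = 19.5 in on each side.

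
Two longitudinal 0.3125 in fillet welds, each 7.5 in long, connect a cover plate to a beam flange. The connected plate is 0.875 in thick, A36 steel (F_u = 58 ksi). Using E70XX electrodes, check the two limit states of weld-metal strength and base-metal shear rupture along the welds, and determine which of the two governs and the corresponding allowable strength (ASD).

R_n/Ω ≈ 69.6 kip (weld metal governs)

E70XX → F_EXX = 70 ksi.
t_e = 0.707 × 0.3125 = 0.2209 in; L = 15 in.
Weld metal: R_n/Ω = (1/2.0) × 0.6 × 70 × 0.2209 × 15 = 69.6 kip.
Base metal (shear rupture): R_n/Ω = (1/2.0) × 0.6 × 58 × 0.875 × 15 = 228.4 kip.
Governing: weld metal.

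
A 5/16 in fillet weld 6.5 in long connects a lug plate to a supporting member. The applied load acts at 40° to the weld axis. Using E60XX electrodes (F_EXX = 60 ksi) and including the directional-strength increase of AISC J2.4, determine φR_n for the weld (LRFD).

φR_n ≈ 48.8 kips

t_e = 0.707 × 0.3125 = 0.2209 in; A_we = 0.2209 × 6.5 = 1.436 in².
Directional factor: 1.0 + 0.5 sin^1.5(40°) = 1.258.
F_nw = 0.6 × 60 × 1.258 = 45.28 ksi.
φR_n = 0.75 × 45.28 × 1.436 = 48.77 kips.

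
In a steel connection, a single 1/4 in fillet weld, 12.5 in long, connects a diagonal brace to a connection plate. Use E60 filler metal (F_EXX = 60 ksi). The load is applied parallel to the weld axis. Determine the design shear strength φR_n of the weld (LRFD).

Effective throat t_e = 0.707 × 0.25 = 0.1767 in.
Total length L = 12.5 in; A_we = 0.1767 × 12.5 = 2.209 in².
F_nw = 0.6 F_EXX = 0.6 × 60 = 36 ksi.
φR_n = 0.75 × 36 × 2.209 = 59.65 kips.

φR_n ≈ 59.7 kips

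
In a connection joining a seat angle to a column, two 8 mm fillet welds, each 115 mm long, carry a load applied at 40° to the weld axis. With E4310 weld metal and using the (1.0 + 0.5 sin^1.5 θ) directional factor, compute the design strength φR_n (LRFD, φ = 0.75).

φR_n ≈ 317 kN

E43XX → F_EXX = 430 MPa.
t_e = 0.707 × 8 = 5.656 mm; A_we = 5.656 × 230 = 1301 mm².
Directional factor: 1.0 + 0.5 sin^1.5(40°) = 1.258.
F_nw = 0.6 × 430 × 1.258 = 324.5 MPa.
φR_n = 0.75 × 324.5 × 1301 × 10⁻³ = 316.6 kN.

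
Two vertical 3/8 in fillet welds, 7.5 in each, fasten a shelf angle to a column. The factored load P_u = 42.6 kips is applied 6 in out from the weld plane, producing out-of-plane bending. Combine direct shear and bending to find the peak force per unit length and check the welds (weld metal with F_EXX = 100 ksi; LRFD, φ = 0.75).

f_max ≈ 13.9 kip/in; NOT adequate

L_w = 2 × 7.5 = 15 in; section modulus (unit throat) S = 2 × L²/6 = 18.75 in².
Direct shear f_v = P/L_w = 42.6/15 = 2.84 kip/in.
Moment M = P × e = 42.6 × 6 = 255.6 kip·in; bending f_b = M/S = 13.63 kip/in.
f_max = √(f_v² + f_b²) = √(2.84² + 13.63²) = 13.92 kip/in.
φr_n = 0.75 × 0.6 × 100 × (0.707 × 0.375) = 11.93 kip/in → NOT adequate.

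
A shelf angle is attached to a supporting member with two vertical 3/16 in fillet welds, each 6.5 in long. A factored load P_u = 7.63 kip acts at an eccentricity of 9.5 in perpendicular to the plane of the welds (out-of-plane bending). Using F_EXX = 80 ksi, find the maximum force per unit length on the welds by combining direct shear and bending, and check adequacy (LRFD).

L_w = 2 × 6.5 = 13 in; section modulus (unit throat) S = 2 × L²/6 = 14.08 in².
Direct shear f_v = P/L_w = 7.63/13 = 0.5869 kip/in.
Moment M = P × e = 7.63 × 9.5 = 72.485 kip·in; bending f_b = M/S = 5.147 kip/in.
f_max = √(f_v² + f_b²) = √(0.5869² + 5.147²) = 5.18 kip/in.
φr_n = 0.75 × 0.6 × 80 × (0.707 × 0.1875) = 4.772 kip/in → NOT adequate.

f_max ≈ 5.18 kip/in; NOT adequate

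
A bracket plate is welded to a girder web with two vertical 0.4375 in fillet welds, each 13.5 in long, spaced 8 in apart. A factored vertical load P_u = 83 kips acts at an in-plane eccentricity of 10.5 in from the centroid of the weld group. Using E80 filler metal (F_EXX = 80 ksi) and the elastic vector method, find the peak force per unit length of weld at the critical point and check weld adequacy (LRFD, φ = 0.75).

f_max ≈ 10 kip/in; adequate

Total weld length L_w = 27 in. Treat welds as unit-width lines.
Polar moment about centroid: J = 2[d³/12 + d(b/2)²] = 2[13.5³/12 + 13.5×4²] = 842.1 in³.
Direct shear f_v = P/L_w = 83 / 27 = 3.074 kip/in (vertical).
Torsion M = P·e = 83 × 10.5 = 871.5 kip·in.
Critical point at (x, y) = (4, 6.75) from centroid. f_tx = M·y/J = 6.986 kip/in; f_ty = M·x/J = 4.14 kip/in.
Resultant f_max = √[f_tx² + (f_v + f_ty)²] = √[6.986² + (3.074 + 4.14)²] = 10.04 kip/in.
Capacity per unit length: φr_n = 0.75 × 0.6 × 80 × (0.707 × 0.4375) = 11.14 kip/in.
10.04 ≤ 11.14 → adequate.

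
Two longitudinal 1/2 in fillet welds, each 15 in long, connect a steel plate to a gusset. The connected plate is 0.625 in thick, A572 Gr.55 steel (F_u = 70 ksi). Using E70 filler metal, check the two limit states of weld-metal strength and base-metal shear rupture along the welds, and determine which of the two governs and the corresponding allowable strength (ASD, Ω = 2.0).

E70XX → F_EXX = 70 ksi.
t_e = 0.707 × 0.5 = 0.3535 in; L = 30 in.
Weld metal: R_n/Ω = (1/2.0) × 0.6 × 70 × 0.3535 × 30 = 222.7 kip.
Base metal (shear rupture): R_n/Ω = (1/2.0) × 0.6 × 70 × 0.625 × 30 = 393.8 kip.
Governing: weld metal.

R_n/Ω ≈ 223 kip (weld metal governs)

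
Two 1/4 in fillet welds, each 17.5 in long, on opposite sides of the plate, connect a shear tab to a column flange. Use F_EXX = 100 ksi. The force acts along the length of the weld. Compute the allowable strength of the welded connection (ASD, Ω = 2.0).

Effective throat t_e = 0.707 × 0.25 = 0.1767 in.
Total length L = 35 in; A_we = 0.1767 × 35 = 6.186 in².
F_nw = 0.6 F_EXX = 0.6 × 100 = 60 ksi.
R_n = 60 × 6.186 = 371.2 kip; R_n/Ω = 371.2/2.0 = 185.6 kip.

R_n/Ω ≈ 186 kip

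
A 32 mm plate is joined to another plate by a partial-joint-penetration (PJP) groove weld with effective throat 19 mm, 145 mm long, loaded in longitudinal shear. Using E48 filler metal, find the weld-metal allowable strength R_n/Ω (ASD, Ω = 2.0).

R_n/Ω ≈ 397 kN

E48XX → F_EXX = 480 MPa.
Effective throat (given) t_e = 19 mm.
A_we = 19 × 145 = 2755 mm².
F_nw = 0.6 F_EXX = 288 MPa.
R_n/Ω = (288 × 2755) / 2.0 × 10⁻³ = 396.7 kN.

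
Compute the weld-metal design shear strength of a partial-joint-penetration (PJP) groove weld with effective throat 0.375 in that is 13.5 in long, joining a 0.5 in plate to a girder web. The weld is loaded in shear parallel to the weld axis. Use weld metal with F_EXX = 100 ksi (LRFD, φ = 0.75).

Effective throat (given) t_e = 0.375 in.
A_we = 0.375 × 13.5 = 5.062 in².
F_nw = 0.6 F_EXX = 60 ksi.
φR_n = 0.75 × 60 × 5.062 = 227.8 kip.

φR_n ≈ 228 kip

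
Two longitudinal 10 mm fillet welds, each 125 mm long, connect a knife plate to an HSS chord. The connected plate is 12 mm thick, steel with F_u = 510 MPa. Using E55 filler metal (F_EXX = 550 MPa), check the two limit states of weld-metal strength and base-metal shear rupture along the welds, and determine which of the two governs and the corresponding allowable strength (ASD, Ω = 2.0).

R_n/Ω ≈ 292 kN (weld metal governs)

t_e = 0.707 × 10 = 7.07 mm; L = 250 mm.
Weld metal: R_n/Ω = (1/2.0) × 0.6 × 550 × 7.07 × 250 × 10⁻³ = 291.6 kN.
Base metal (shear rupture): R_n/Ω = (1/2.0) × 0.6 × 510 × 12 × 250 × 10⁻³ = 459 kN.
Governing: weld metal.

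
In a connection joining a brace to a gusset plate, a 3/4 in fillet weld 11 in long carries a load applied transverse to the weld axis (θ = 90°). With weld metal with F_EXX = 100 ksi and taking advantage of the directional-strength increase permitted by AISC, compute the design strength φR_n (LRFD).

t_e = 0.707 × 0.75 = 0.5302 in; A_we = 0.5302 × 11 = 5.833 in².
Directional factor: 1.0 + 0.5 sin^1.5(90°) = 1.5.
F_nw = 0.6 × 100 × 1.5 = 90 ksi.
φR_n = 0.75 × 90 × 5.833 = 393.7 kip.

φR_n ≈ 394 kip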